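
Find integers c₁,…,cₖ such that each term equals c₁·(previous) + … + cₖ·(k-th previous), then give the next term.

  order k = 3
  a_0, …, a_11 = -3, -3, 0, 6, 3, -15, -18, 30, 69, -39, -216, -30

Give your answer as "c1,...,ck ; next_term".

  a_3 = 1·0 + -3·-3 + 1·-3 = 6
  a_4 = 1·6 + -3·0 + 1·-3 = 3
  a_5 = 1·3 + -3·6 + 1·0 = -15
  a_6 = 1·-15 + -3·3 + 1·6 = -18
  a_7 = 1·-18 + -3·-15 + 1·3 = 30
  a_8 = 1·30 + -3·-18 + 1·-15 = 69
  a_9 = 1·69 + -3·30 + 1·-18 = -39
  a_10 = 1·-39 + -3·69 + 1·30 = -216
  a_11 = 1·-216 + -3·-39 + 1·69 = -30
  a_12 = 1·-30 + -3·-216 + 1·-39 = 579

1,-3,1 ; 579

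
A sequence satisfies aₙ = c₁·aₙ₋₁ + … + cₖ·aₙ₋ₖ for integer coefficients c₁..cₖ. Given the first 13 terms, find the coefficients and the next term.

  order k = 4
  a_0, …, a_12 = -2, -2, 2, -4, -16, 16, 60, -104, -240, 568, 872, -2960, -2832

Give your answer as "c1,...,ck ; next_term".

0,-4,2,2 ; 14720

  a_4 = 0·-4 + -4·2 + 2·-2 + 2·-2 = -16
  a_5 = 0·-16 + -4·-4 + 2·2 + 2·-2 = 16
  a_6 = 0·16 + -4·-16 + 2·-4 + 2·2 = 60
  a_7 = 0·60 + -4·16 + 2·-16 + 2·-4 = -104
  a_8 = 0·-104 + -4·60 + 2·16 + 2·-16 = -240
  a_9 = 0·-240 + -4·-104 + 2·60 + 2·16 = 568
  a_10 = 0·568 + -4·-240 + 2·-104 + 2·60 = 872
  a_11 = 0·872 + -4·568 + 2·-240 + 2·-104 = -2960
  a_12 = 0·-2960 + -4·872 + 2·568 + 2·-240 = -2832
  a_13 = 0·-2832 + -4·-2960 + 2·872 + 2·568 = 14720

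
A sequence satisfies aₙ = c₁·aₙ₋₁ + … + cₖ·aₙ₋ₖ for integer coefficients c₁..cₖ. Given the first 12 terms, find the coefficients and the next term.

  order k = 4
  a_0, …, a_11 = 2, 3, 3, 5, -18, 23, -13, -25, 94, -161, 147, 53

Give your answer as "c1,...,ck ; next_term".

  a_4 = -2·5 + -2·3 + 0·3 + -1·2 = -18
  a_5 = -2·-18 + -2·5 + 0·3 + -1·3 = 23
  a_6 = -2·23 + -2·-18 + 0·5 + -1·3 = -13
  a_7 = -2·-13 + -2·23 + 0·-18 + -1·5 = -25
  a_8 = -2·-25 + -2·-13 + 0·23 + -1·-18 = 94
  a_9 = -2·94 + -2·-25 + 0·-13 + -1·23 = -161
  a_10 = -2·-161 + -2·94 + 0·-25 + -1·-13 = 147
  a_11 = -2·147 + -2·-161 + 0·94 + -1·-25 = 53
  a_12 = -2·53 + -2·147 + 0·-161 + -1·94 = -494

-2,-2,0,-1 ; -494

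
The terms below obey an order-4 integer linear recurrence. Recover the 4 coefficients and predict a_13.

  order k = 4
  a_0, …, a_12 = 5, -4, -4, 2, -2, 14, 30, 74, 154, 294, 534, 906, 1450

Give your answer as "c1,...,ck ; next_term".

2,1,-2,-2 ; 2150

  a_4 = 2·2 + 1·-4 + -2·-4 + -2·5 = -2
  a_5 = 2·-2 + 1·2 + -2·-4 + -2·-4 = 14
  a_6 = 2·14 + 1·-2 + -2·2 + -2·-4 = 30
  a_7 = 2·30 + 1·14 + -2·-2 + -2·2 = 74
  a_8 = 2·74 + 1·30 + -2·14 + -2·-2 = 154
  a_9 = 2·154 + 1·74 + -2·30 + -2·14 = 294
  a_10 = 2·294 + 1·154 + -2·74 + -2·30 = 534
  a_11 = 2·534 + 1·294 + -2·154 + -2·74 = 906
  a_12 = 2·906 + 1·534 + -2·294 + -2·154 = 1450
  a_13 = 2·1450 + 1·906 + -2·534 + -2·294 = 2150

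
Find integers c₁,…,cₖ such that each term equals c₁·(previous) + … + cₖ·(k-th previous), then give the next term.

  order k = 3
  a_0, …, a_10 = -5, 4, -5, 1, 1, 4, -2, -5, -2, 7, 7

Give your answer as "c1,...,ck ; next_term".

  a_3 = 0·-5 + -1·4 + -1·-5 = 1
  a_4 = 0·1 + -1·-5 + -1·4 = 1
  a_5 = 0·1 + -1·1 + -1·-5 = 4
  a_6 = 0·4 + -1·1 + -1·1 = -2
  a_7 = 0·-2 + -1·4 + -1·1 = -5
  a_8 = 0·-5 + -1·-2 + -1·4 = -2
  a_9 = 0·-2 + -1·-5 + -1·-2 = 7
  a_10 = 0·7 + -1·-2 + -1·-5 = 7
  a_11 = 0·7 + -1·7 + -1·-2 = -5

0,-1,-1 ; -5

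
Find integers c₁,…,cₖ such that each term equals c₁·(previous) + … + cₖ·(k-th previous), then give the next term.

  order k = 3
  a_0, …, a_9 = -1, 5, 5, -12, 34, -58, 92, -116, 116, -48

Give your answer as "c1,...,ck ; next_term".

-2,0,2 ; -136

  a_3 = -2·5 + 0·5 + 2·-1 = -12
  a_4 = -2·-12 + 0·5 + 2·5 = 34
  a_5 = -2·34 + 0·-12 + 2·5 = -58
  a_6 = -2·-58 + 0·34 + 2·-12 = 92
  a_7 = -2·92 + 0·-58 + 2·34 = -116
  a_8 = -2·-116 + 0·92 + 2·-58 = 116
  a_9 = -2·116 + 0·-116 + 2·92 = -48
  a_10 = -2·-48 + 0·116 + 2·-116 = -136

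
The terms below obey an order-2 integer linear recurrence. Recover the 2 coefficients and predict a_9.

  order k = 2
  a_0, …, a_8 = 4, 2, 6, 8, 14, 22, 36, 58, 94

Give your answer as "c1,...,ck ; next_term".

  a_2 = 1·2 + 1·4 = 6
  a_3 = 1·6 + 1·2 = 8
  a_4 = 1·8 + 1·6 = 14
  a_5 = 1·14 + 1·8 = 22
  a_6 = 1·22 + 1·14 = 36
  a_7 = 1·36 + 1·22 = 58
  a_8 = 1·58 + 1·36 = 94
  a_9 = 1·94 + 1·58 = 152

1,1 ; 152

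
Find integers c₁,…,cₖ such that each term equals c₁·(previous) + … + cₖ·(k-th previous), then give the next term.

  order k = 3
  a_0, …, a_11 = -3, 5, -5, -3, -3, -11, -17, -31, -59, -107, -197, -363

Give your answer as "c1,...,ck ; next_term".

  a_3 = 1·-5 + 1·5 + 1·-3 = -3
  a_4 = 1·-3 + 1·-5 + 1·5 = -3
  a_5 = 1·-3 + 1·-3 + 1·-5 = -11
  a_6 = 1·-11 + 1·-3 + 1·-3 = -17
  a_7 = 1·-17 + 1·-11 + 1·-3 = -31
  a_8 = 1·-31 + 1·-17 + 1·-11 = -59
  a_9 = 1·-59 + 1·-31 + 1·-17 = -107
  a_10 = 1·-107 + 1·-59 + 1·-31 = -197
  a_11 = 1·-197 + 1·-107 + 1·-59 = -363
  a_12 = 1·-363 + 1·-197 + 1·-107 = -667

1,1,1 ; -667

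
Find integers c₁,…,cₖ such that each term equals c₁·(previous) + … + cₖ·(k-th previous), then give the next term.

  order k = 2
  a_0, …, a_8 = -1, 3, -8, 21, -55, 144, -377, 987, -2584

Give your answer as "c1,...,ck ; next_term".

-3,-1 ; 6765

  a_2 = -3·3 + -1·-1 = -8
  a_3 = -3·-8 + -1·3 = 21
  a_4 = -3·21 + -1·-8 = -55
  a_5 = -3·-55 + -1·21 = 144
  a_6 = -3·144 + -1·-55 = -377
  a_7 = -3·-377 + -1·144 = 987
  a_8 = -3·987 + -1·-377 = -2584
  a_9 = -3·-2584 + -1·987 = 6765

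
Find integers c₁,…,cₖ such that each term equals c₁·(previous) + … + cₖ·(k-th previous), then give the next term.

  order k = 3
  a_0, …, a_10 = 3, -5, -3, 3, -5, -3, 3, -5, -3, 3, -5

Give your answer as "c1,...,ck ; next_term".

  a_3 = 0·-3 + 0·-5 + 1·3 = 3
  a_4 = 0·3 + 0·-3 + 1·-5 = -5
  a_5 = 0·-5 + 0·3 + 1·-3 = -3
  a_6 = 0·-3 + 0·-5 + 1·3 = 3
  a_7 = 0·3 + 0·-3 + 1·-5 = -5
  a_8 = 0·-5 + 0·3 + 1·-3 = -3
  a_9 = 0·-3 + 0·-5 + 1·3 = 3
  a_10 = 0·3 + 0·-3 + 1·-5 = -5
  a_11 = 0·-5 + 0·3 + 1·-3 = -3

0,0,1 ; -3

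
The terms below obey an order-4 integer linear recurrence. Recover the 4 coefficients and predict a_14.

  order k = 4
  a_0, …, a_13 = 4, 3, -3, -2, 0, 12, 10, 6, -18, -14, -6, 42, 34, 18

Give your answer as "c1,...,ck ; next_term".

  a_4 = 1·-2 + 0·-3 + -2·3 + 2·4 = 0
  a_5 = 1·0 + 0·-2 + -2·-3 + 2·3 = 12
  a_6 = 1·12 + 0·0 + -2·-2 + 2·-3 = 10
  a_7 = 1·10 + 0·12 + -2·0 + 2·-2 = 6
  a_8 = 1·6 + 0·10 + -2·12 + 2·0 = -18
  a_9 = 1·-18 + 0·6 + -2·10 + 2·12 = -14
  a_10 = 1·-14 + 0·-18 + -2·6 + 2·10 = -6
  a_11 = 1·-6 + 0·-14 + -2·-18 + 2·6 = 42
  a_12 = 1·42 + 0·-6 + -2·-14 + 2·-18 = 34
  a_13 = 1·34 + 0·42 + -2·-6 + 2·-14 = 18
  a_14 = 1·18 + 0·34 + -2·42 + 2·-6 = -78

1,0,-2,2 ; -78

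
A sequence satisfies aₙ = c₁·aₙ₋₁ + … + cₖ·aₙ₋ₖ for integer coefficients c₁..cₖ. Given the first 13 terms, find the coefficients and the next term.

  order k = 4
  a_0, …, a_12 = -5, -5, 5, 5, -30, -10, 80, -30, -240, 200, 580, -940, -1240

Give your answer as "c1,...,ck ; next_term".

  a_4 = 0·5 + -2·5 + 2·-5 + 2·-5 = -30
  a_5 = 0·-30 + -2·5 + 2·5 + 2·-5 = -10
  a_6 = 0·-10 + -2·-30 + 2·5 + 2·5 = 80
  a_7 = 0·80 + -2·-10 + 2·-30 + 2·5 = -30
  a_8 = 0·-30 + -2·80 + 2·-10 + 2·-30 = -240
  a_9 = 0·-240 + -2·-30 + 2·80 + 2·-10 = 200
  a_10 = 0·200 + -2·-240 + 2·-30 + 2·80 = 580
  a_11 = 0·580 + -2·200 + 2·-240 + 2·-30 = -940
  a_12 = 0·-940 + -2·580 + 2·200 + 2·-240 = -1240
  a_13 = 0·-1240 + -2·-940 + 2·580 + 2·200 = 3440

0,-2,2,2 ; 3440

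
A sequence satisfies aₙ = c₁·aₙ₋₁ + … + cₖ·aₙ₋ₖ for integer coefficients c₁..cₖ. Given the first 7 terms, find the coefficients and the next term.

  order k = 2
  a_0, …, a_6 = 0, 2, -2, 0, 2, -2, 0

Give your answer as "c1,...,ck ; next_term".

-1,-1 ; 2

  a_2 = -1·2 + -1·0 = -2
  a_3 = -1·-2 + -1·2 = 0
  a_4 = -1·0 + -1·-2 = 2
  a_5 = -1·2 + -1·0 = -2
  a_6 = -1·-2 + -1·2 = 0
  a_7 = -1·0 + -1·-2 = 2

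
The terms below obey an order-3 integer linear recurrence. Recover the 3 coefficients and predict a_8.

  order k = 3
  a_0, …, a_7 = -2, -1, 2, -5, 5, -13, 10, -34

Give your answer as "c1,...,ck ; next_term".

  a_3 = 0·2 + 3·-1 + 1·-2 = -5
  a_4 = 0·-5 + 3·2 + 1·-1 = 5
  a_5 = 0·5 + 3·-5 + 1·2 = -13
  a_6 = 0·-13 + 3·5 + 1·-5 = 10
  a_7 = 0·10 + 3·-13 + 1·5 = -34
  a_8 = 0·-34 + 3·10 + 1·-13 = 17

0,3,1 ; 17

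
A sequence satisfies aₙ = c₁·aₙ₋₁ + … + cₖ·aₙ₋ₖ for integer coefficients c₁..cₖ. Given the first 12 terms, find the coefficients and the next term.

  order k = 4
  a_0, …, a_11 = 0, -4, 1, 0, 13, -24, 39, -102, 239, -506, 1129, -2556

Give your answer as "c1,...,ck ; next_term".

  a_4 = -1·0 + 1·1 + -3·-4 + 2·0 = 13
  a_5 = -1·13 + 1·0 + -3·1 + 2·-4 = -24
  a_6 = -1·-24 + 1·13 + -3·0 + 2·1 = 39
  a_7 = -1·39 + 1·-24 + -3·13 + 2·0 = -102
  a_8 = -1·-102 + 1·39 + -3·-24 + 2·13 = 239
  a_9 = -1·239 + 1·-102 + -3·39 + 2·-24 = -506
  a_10 = -1·-506 + 1·239 + -3·-102 + 2·39 = 1129
  a_11 = -1·1129 + 1·-506 + -3·239 + 2·-102 = -2556
  a_12 = -1·-2556 + 1·1129 + -3·-506 + 2·239 = 5681

-1,1,-3,2 ; 5681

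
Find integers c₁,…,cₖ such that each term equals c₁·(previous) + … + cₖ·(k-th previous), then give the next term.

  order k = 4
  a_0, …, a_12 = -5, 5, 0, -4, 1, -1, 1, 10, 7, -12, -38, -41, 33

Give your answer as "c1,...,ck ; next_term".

  a_4 = 1·-4 + -2·0 + -1·5 + -2·-5 = 1
  a_5 = 1·1 + -2·-4 + -1·0 + -2·5 = -1
  a_6 = 1·-1 + -2·1 + -1·-4 + -2·0 = 1
  a_7 = 1·1 + -2·-1 + -1·1 + -2·-4 = 10
  a_8 = 1·10 + -2·1 + -1·-1 + -2·1 = 7
  a_9 = 1·7 + -2·10 + -1·1 + -2·-1 = -12
  a_10 = 1·-12 + -2·7 + -1·10 + -2·1 = -38
  a_11 = 1·-38 + -2·-12 + -1·7 + -2·10 = -41
  a_12 = 1·-41 + -2·-38 + -1·-12 + -2·7 = 33
  a_13 = 1·33 + -2·-41 + -1·-38 + -2·-12 = 177

1,-2,-1,-2 ; 177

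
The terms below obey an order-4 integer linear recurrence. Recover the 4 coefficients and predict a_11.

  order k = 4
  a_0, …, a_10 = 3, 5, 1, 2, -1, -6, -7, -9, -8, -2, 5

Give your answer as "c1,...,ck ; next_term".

1,0,0,-1 ; 14

  a_4 = 1·2 + 0·1 + 0·5 + -1·3 = -1
  a_5 = 1·-1 + 0·2 + 0·1 + -1·5 = -6
  a_6 = 1·-6 + 0·-1 + 0·2 + -1·1 = -7
  a_7 = 1·-7 + 0·-6 + 0·-1 + -1·2 = -9
  a_8 = 1·-9 + 0·-7 + 0·-6 + -1·-1 = -8
  a_9 = 1·-8 + 0·-9 + 0·-7 + -1·-6 = -2
  a_10 = 1·-2 + 0·-8 + 0·-9 + -1·-7 = 5
  a_11 = 1·5 + 0·-2 + 0·-8 + -1·-9 = 14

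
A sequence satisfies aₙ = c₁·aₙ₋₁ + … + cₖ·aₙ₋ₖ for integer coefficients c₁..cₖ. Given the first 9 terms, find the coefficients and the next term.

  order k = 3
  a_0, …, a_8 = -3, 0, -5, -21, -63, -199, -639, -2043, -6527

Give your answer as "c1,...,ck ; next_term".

3,0,2 ; -20859

  a_3 = 3·-5 + 0·0 + 2·-3 = -21
  a_4 = 3·-21 + 0·-5 + 2·0 = -63
  a_5 = 3·-63 + 0·-21 + 2·-5 = -199
  a_6 = 3·-199 + 0·-63 + 2·-21 = -639
  a_7 = 3·-639 + 0·-199 + 2·-63 = -2043
  a_8 = 3·-2043 + 0·-639 + 2·-199 = -6527
  a_9 = 3·-6527 + 0·-2043 + 2·-639 = -20859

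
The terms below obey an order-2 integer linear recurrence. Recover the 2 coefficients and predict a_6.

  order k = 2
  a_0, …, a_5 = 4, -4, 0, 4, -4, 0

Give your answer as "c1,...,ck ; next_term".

  a_2 = -1·-4 + -1·4 = 0
  a_3 = -1·0 + -1·-4 = 4
  a_4 = -1·4 + -1·0 = -4
  a_5 = -1·-4 + -1·4 = 0
  a_6 = -1·0 + -1·-4 = 4

-1,-1 ; 4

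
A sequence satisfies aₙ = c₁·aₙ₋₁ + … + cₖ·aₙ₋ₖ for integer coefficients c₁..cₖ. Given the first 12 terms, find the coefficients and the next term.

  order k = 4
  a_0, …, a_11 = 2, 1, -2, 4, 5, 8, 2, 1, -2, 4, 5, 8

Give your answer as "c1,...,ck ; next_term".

  a_4 = 1·4 + 0·-2 + -1·1 + 1·2 = 5
  a_5 = 1·5 + 0·4 + -1·-2 + 1·1 = 8
  a_6 = 1·8 + 0·5 + -1·4 + 1·-2 = 2
  a_7 = 1·2 + 0·8 + -1·5 + 1·4 = 1
  a_8 = 1·1 + 0·2 + -1·8 + 1·5 = -2
  a_9 = 1·-2 + 0·1 + -1·2 + 1·8 = 4
  a_10 = 1·4 + 0·-2 + -1·1 + 1·2 = 5
  a_11 = 1·5 + 0·4 + -1·-2 + 1·1 = 8
  a_12 = 1·8 + 0·5 + -1·4 + 1·-2 = 2

1,0,-1,1 ; 2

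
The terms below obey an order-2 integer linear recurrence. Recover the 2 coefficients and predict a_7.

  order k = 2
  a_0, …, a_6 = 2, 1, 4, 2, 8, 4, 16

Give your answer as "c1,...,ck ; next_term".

  a_2 = 0·1 + 2·2 = 4
  a_3 = 0·4 + 2·1 = 2
  a_4 = 0·2 + 2·4 = 8
  a_5 = 0·8 + 2·2 = 4
  a_6 = 0·4 + 2·8 = 16
  a_7 = 0·16 + 2·4 = 8

0,2 ; 8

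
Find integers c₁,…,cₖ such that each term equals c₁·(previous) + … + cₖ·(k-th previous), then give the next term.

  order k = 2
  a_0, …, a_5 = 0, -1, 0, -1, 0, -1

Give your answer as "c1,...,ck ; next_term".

  a_2 = 0·-1 + 1·0 = 0
  a_3 = 0·0 + 1·-1 = -1
  a_4 = 0·-1 + 1·0 = 0
  a_5 = 0·0 + 1·-1 = -1
  a_6 = 0·-1 + 1·0 = 0

0,1 ; 0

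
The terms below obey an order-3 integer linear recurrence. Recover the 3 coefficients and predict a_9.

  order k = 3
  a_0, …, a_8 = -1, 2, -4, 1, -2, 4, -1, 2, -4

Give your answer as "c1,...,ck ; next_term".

  a_3 = 0·-4 + 0·2 + -1·-1 = 1
  a_4 = 0·1 + 0·-4 + -1·2 = -2
  a_5 = 0·-2 + 0·1 + -1·-4 = 4
  a_6 = 0·4 + 0·-2 + -1·1 = -1
  a_7 = 0·-1 + 0·4 + -1·-2 = 2
  a_8 = 0·2 + 0·-1 + -1·4 = -4
  a_9 = 0·-4 + 0·2 + -1·-1 = 1

0,0,-1 ; 1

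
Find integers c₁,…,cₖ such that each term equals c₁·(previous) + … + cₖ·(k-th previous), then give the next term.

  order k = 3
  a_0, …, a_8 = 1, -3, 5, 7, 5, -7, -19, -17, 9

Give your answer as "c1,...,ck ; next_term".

1,-1,-1 ; 45

  a_3 = 1·5 + -1·-3 + -1·1 = 7
  a_4 = 1·7 + -1·5 + -1·-3 = 5
  a_5 = 1·5 + -1·7 + -1·5 = -7
  a_6 = 1·-7 + -1·5 + -1·7 = -19
  a_7 = 1·-19 + -1·-7 + -1·5 = -17
  a_8 = 1·-17 + -1·-19 + -1·-7 = 9
  a_9 = 1·9 + -1·-17 + -1·-19 = 45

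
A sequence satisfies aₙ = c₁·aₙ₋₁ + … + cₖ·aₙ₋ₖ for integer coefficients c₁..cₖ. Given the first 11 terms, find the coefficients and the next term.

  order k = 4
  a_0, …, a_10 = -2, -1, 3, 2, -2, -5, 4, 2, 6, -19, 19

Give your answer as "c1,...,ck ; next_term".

  a_4 = -1·2 + 0·3 + -2·-1 + 1·-2 = -2
  a_5 = -1·-2 + 0·2 + -2·3 + 1·-1 = -5
  a_6 = -1·-5 + 0·-2 + -2·2 + 1·3 = 4
  a_7 = -1·4 + 0·-5 + -2·-2 + 1·2 = 2
  a_8 = -1·2 + 0·4 + -2·-5 + 1·-2 = 6
  a_9 = -1·6 + 0·2 + -2·4 + 1·-5 = -19
  a_10 = -1·-19 + 0·6 + -2·2 + 1·4 = 19
  a_11 = -1·19 + 0·-19 + -2·6 + 1·2 = -29

-1,0,-2,1 ; -29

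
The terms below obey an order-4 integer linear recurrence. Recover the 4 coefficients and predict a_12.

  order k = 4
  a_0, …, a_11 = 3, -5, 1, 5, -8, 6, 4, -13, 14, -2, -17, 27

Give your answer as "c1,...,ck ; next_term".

  a_4 = 0·5 + 0·1 + 1·-5 + -1·3 = -8
  a_5 = 0·-8 + 0·5 + 1·1 + -1·-5 = 6
  a_6 = 0·6 + 0·-8 + 1·5 + -1·1 = 4
  a_7 = 0·4 + 0·6 + 1·-8 + -1·5 = -13
  a_8 = 0·-13 + 0·4 + 1·6 + -1·-8 = 14
  a_9 = 0·14 + 0·-13 + 1·4 + -1·6 = -2
  a_10 = 0·-2 + 0·14 + 1·-13 + -1·4 = -17
  a_11 = 0·-17 + 0·-2 + 1·14 + -1·-13 = 27
  a_12 = 0·27 + 0·-17 + 1·-2 + -1·14 = -16

0,0,1,-1 ; -16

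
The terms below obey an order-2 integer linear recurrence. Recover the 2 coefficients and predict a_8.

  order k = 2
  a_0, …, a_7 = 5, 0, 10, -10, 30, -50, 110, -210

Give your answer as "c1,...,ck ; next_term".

  a_2 = -1·0 + 2·5 = 10
  a_3 = -1·10 + 2·0 = -10
  a_4 = -1·-10 + 2·10 = 30
  a_5 = -1·30 + 2·-10 = -50
  a_6 = -1·-50 + 2·30 = 110
  a_7 = -1·110 + 2·-50 = -210
  a_8 = -1·-210 + 2·110 = 430

-1,2 ; 430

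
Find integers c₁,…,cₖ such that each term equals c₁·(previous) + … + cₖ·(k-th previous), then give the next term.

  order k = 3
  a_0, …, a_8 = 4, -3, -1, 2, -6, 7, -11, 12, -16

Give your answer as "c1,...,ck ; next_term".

  a_3 = -1·-1 + 1·-3 + 1·4 = 2
  a_4 = -1·2 + 1·-1 + 1·-3 = -6
  a_5 = -1·-6 + 1·2 + 1·-1 = 7
  a_6 = -1·7 + 1·-6 + 1·2 = -11
  a_7 = -1·-11 + 1·7 + 1·-6 = 12
  a_8 = -1·12 + 1·-11 + 1·7 = -16
  a_9 = -1·-16 + 1·12 + 1·-11 = 17

-1,1,1 ; 17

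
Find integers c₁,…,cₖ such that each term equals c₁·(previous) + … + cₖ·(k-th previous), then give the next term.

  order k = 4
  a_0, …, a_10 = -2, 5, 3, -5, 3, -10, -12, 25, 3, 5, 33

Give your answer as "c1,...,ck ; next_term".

  a_4 = 0·-5 + -1·3 + 0·5 + -3·-2 = 3
  a_5 = 0·3 + -1·-5 + 0·3 + -3·5 = -10
  a_6 = 0·-10 + -1·3 + 0·-5 + -3·3 = -12
  a_7 = 0·-12 + -1·-10 + 0·3 + -3·-5 = 25
  a_8 = 0·25 + -1·-12 + 0·-10 + -3·3 = 3
  a_9 = 0·3 + -1·25 + 0·-12 + -3·-10 = 5
  a_10 = 0·5 + -1·3 + 0·25 + -3·-12 = 33
  a_11 = 0·33 + -1·5 + 0·3 + -3·25 = -80

0,-1,0,-3 ; -80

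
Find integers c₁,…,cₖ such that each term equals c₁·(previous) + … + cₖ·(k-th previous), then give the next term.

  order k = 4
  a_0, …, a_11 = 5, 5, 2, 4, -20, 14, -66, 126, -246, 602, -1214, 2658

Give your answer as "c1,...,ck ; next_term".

-1,2,-2,-2 ; -5798

  a_4 = -1·4 + 2·2 + -2·5 + -2·5 = -20
  a_5 = -1·-20 + 2·4 + -2·2 + -2·5 = 14
  a_6 = -1·14 + 2·-20 + -2·4 + -2·2 = -66
  a_7 = -1·-66 + 2·14 + -2·-20 + -2·4 = 126
  a_8 = -1·126 + 2·-66 + -2·14 + -2·-20 = -246
  a_9 = -1·-246 + 2·126 + -2·-66 + -2·14 = 602
  a_10 = -1·602 + 2·-246 + -2·126 + -2·-66 = -1214
  a_11 = -1·-1214 + 2·602 + -2·-246 + -2·126 = 2658
  a_12 = -1·2658 + 2·-1214 + -2·602 + -2·-246 = -5798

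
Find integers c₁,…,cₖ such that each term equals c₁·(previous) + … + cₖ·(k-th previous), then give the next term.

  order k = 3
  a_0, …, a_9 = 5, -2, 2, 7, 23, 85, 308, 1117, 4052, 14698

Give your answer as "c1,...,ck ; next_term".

3,2,1 ; 53315

  a_3 = 3·2 + 2·-2 + 1·5 = 7
  a_4 = 3·7 + 2·2 + 1·-2 = 23
  a_5 = 3·23 + 2·7 + 1·2 = 85
  a_6 = 3·85 + 2·23 + 1·7 = 308
  a_7 = 3·308 + 2·85 + 1·23 = 1117
  a_8 = 3·1117 + 2·308 + 1·85 = 4052
  a_9 = 3·4052 + 2·1117 + 1·308 = 14698
  a_10 = 3·14698 + 2·4052 + 1·1117 = 53315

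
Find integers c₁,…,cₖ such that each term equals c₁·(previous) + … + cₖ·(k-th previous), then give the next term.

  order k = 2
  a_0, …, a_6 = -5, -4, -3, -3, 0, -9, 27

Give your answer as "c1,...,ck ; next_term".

  a_2 = -3·-4 + 3·-5 = -3
  a_3 = -3·-3 + 3·-4 = -3
  a_4 = -3·-3 + 3·-3 = 0
  a_5 = -3·0 + 3·-3 = -9
  a_6 = -3·-9 + 3·0 = 27
  a_7 = -3·27 + 3·-9 = -108

-3,3 ; -108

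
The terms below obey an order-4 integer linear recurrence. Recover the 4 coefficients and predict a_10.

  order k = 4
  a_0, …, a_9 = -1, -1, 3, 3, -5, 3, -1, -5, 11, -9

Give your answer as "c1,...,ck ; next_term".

-1,-1,0,-1 ; -1

  a_4 = -1·3 + -1·3 + 0·-1 + -1·-1 = -5
  a_5 = -1·-5 + -1·3 + 0·3 + -1·-1 = 3
  a_6 = -1·3 + -1·-5 + 0·3 + -1·3 = -1
  a_7 = -1·-1 + -1·3 + 0·-5 + -1·3 = -5
  a_8 = -1·-5 + -1·-1 + 0·3 + -1·-5 = 11
  a_9 = -1·11 + -1·-5 + 0·-1 + -1·3 = -9
  a_10 = -1·-9 + -1·11 + 0·-5 + -1·-1 = -1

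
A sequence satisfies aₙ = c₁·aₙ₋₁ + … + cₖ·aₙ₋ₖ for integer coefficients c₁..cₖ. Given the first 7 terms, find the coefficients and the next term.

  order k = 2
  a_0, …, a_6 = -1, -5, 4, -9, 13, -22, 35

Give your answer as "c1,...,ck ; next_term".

-1,1 ; -57

  a_2 = -1·-5 + 1·-1 = 4
  a_3 = -1·4 + 1·-5 = -9
  a_4 = -1·-9 + 1·4 = 13
  a_5 = -1·13 + 1·-9 = -22
  a_6 = -1·-22 + 1·13 = 35
  a_7 = -1·35 + 1·-22 = -57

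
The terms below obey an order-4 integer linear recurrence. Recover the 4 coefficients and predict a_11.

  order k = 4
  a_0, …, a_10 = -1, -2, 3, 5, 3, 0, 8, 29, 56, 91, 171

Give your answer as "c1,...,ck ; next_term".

2,-1,1,2 ; 365

  a_4 = 2·5 + -1·3 + 1·-2 + 2·-1 = 3
  a_5 = 2·3 + -1·5 + 1·3 + 2·-2 = 0
  a_6 = 2·0 + -1·3 + 1·5 + 2·3 = 8
  a_7 = 2·8 + -1·0 + 1·3 + 2·5 = 29
  a_8 = 2·29 + -1·8 + 1·0 + 2·3 = 56
  a_9 = 2·56 + -1·29 + 1·8 + 2·0 = 91
  a_10 = 2·91 + -1·56 + 1·29 + 2·8 = 171
  a_11 = 2·171 + -1·91 + 1·56 + 2·29 = 365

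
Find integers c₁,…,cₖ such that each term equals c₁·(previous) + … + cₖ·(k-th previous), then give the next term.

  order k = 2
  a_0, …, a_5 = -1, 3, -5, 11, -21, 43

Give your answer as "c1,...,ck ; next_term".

  a_2 = -1·3 + 2·-1 = -5
  a_3 = -1·-5 + 2·3 = 11
  a_4 = -1·11 + 2·-5 = -21
  a_5 = -1·-21 + 2·11 = 43
  a_6 = -1·43 + 2·-21 = -85

-1,2 ; -85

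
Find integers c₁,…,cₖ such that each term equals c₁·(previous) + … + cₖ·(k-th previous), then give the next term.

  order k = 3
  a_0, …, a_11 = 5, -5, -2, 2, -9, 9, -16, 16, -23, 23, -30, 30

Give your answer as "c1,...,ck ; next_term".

-1,1,1 ; -37

  a_3 = -1·-2 + 1·-5 + 1·5 = 2
  a_4 = -1·2 + 1·-2 + 1·-5 = -9
  a_5 = -1·-9 + 1·2 + 1·-2 = 9
  a_6 = -1·9 + 1·-9 + 1·2 = -16
  a_7 = -1·-16 + 1·9 + 1·-9 = 16
  a_8 = -1·16 + 1·-16 + 1·9 = -23
  a_9 = -1·-23 + 1·16 + 1·-16 = 23
  a_10 = -1·23 + 1·-23 + 1·16 = -30
  a_11 = -1·-30 + 1·23 + 1·-23 = 30
  a_12 = -1·30 + 1·-30 + 1·23 = -37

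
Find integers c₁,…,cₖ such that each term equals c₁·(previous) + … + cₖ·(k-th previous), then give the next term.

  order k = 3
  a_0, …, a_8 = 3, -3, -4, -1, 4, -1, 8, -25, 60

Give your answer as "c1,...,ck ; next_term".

-2,1,-2 ; -161

  a_3 = -2·-4 + 1·-3 + -2·3 = -1
  a_4 = -2·-1 + 1·-4 + -2·-3 = 4
  a_5 = -2·4 + 1·-1 + -2·-4 = -1
  a_6 = -2·-1 + 1·4 + -2·-1 = 8
  a_7 = -2·8 + 1·-1 + -2·4 = -25
  a_8 = -2·-25 + 1·8 + -2·-1 = 60
  a_9 = -2·60 + 1·-25 + -2·8 = -161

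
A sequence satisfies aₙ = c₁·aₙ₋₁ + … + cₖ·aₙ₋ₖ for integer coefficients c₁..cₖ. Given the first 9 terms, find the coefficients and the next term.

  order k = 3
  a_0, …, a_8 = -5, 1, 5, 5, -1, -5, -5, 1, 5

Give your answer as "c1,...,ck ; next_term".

  a_3 = 0·5 + 0·1 + -1·-5 = 5
  a_4 = 0·5 + 0·5 + -1·1 = -1
  a_5 = 0·-1 + 0·5 + -1·5 = -5
  a_6 = 0·-5 + 0·-1 + -1·5 = -5
  a_7 = 0·-5 + 0·-5 + -1·-1 = 1
  a_8 = 0·1 + 0·-5 + -1·-5 = 5
  a_9 = 0·5 + 0·1 + -1·-5 = 5

0,0,-1 ; 5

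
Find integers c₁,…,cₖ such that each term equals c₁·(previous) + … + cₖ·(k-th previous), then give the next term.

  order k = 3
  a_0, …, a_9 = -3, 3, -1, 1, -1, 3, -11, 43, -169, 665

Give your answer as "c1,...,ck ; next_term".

-4,0,1 ; -2617

  a_3 = -4·-1 + 0·3 + 1·-3 = 1
  a_4 = -4·1 + 0·-1 + 1·3 = -1
  a_5 = -4·-1 + 0·1 + 1·-1 = 3
  a_6 = -4·3 + 0·-1 + 1·1 = -11
  a_7 = -4·-11 + 0·3 + 1·-1 = 43
  a_8 = -4·43 + 0·-11 + 1·3 = -169
  a_9 = -4·-169 + 0·43 + 1·-11 = 665
  a_10 = -4·665 + 0·-169 + 1·43 = -2617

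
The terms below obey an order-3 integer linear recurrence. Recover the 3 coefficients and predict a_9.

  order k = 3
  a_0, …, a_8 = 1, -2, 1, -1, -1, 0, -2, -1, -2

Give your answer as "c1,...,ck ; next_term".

0,1,1 ; -3

  a_3 = 0·1 + 1·-2 + 1·1 = -1
  a_4 = 0·-1 + 1·1 + 1·-2 = -1
  a_5 = 0·-1 + 1·-1 + 1·1 = 0
  a_6 = 0·0 + 1·-1 + 1·-1 = -2
  a_7 = 0·-2 + 1·0 + 1·-1 = -1
  a_8 = 0·-1 + 1·-2 + 1·0 = -2
  a_9 = 0·-2 + 1·-1 + 1·-2 = -3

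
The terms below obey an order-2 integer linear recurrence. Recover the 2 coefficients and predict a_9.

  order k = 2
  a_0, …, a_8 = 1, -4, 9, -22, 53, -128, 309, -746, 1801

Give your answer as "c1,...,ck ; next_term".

-2,1 ; -4348

  a_2 = -2·-4 + 1·1 = 9
  a_3 = -2·9 + 1·-4 = -22
  a_4 = -2·-22 + 1·9 = 53
  a_5 = -2·53 + 1·-22 = -128
  a_6 = -2·-128 + 1·53 = 309
  a_7 = -2·309 + 1·-128 = -746
  a_8 = -2·-746 + 1·309 = 1801
  a_9 = -2·1801 + 1·-746 = -4348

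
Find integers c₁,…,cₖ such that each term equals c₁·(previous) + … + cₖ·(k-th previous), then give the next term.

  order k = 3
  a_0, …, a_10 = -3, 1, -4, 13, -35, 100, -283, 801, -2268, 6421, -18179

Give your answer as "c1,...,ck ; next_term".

  a_3 = -2·-4 + 2·1 + -1·-3 = 13
  a_4 = -2·13 + 2·-4 + -1·1 = -35
  a_5 = -2·-35 + 2·13 + -1·-4 = 100
  a_6 = -2·100 + 2·-35 + -1·13 = -283
  a_7 = -2·-283 + 2·100 + -1·-35 = 801
  a_8 = -2·801 + 2·-283 + -1·100 = -2268
  a_9 = -2·-2268 + 2·801 + -1·-283 = 6421
  a_10 = -2·6421 + 2·-2268 + -1·801 = -18179
  a_11 = -2·-18179 + 2·6421 + -1·-2268 = 51468

-2,2,-1 ; 51468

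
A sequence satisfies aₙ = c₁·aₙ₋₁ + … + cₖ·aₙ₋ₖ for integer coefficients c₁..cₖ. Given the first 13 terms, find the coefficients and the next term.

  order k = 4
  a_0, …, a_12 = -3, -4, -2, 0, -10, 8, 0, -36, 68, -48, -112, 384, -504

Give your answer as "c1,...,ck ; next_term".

  a_4 = -2·0 + -2·-2 + 2·-4 + 2·-3 = -10
  a_5 = -2·-10 + -2·0 + 2·-2 + 2·-4 = 8
  a_6 = -2·8 + -2·-10 + 2·0 + 2·-2 = 0
  a_7 = -2·0 + -2·8 + 2·-10 + 2·0 = -36
  a_8 = -2·-36 + -2·0 + 2·8 + 2·-10 = 68
  a_9 = -2·68 + -2·-36 + 2·0 + 2·8 = -48
  a_10 = -2·-48 + -2·68 + 2·-36 + 2·0 = -112
  a_11 = -2·-112 + -2·-48 + 2·68 + 2·-36 = 384
  a_12 = -2·384 + -2·-112 + 2·-48 + 2·68 = -504
  a_13 = -2·-504 + -2·384 + 2·-112 + 2·-48 = -80

-2,-2,2,2 ; -80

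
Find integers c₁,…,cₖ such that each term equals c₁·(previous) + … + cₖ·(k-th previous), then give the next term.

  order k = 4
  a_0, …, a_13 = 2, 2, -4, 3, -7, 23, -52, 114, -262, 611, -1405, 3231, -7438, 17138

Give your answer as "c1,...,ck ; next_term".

-1,2,-1,3 ; -39460

  a_4 = -1·3 + 2·-4 + -1·2 + 3·2 = -7
  a_5 = -1·-7 + 2·3 + -1·-4 + 3·2 = 23
  a_6 = -1·23 + 2·-7 + -1·3 + 3·-4 = -52
  a_7 = -1·-52 + 2·23 + -1·-7 + 3·3 = 114
  a_8 = -1·114 + 2·-52 + -1·23 + 3·-7 = -262
  a_9 = -1·-262 + 2·114 + -1·-52 + 3·23 = 611
  a_10 = -1·611 + 2·-262 + -1·114 + 3·-52 = -1405
  a_11 = -1·-1405 + 2·611 + -1·-262 + 3·114 = 3231
  a_12 = -1·3231 + 2·-1405 + -1·611 + 3·-262 = -7438
  a_13 = -1·-7438 + 2·3231 + -1·-1405 + 3·611 = 17138
  a_14 = -1·17138 + 2·-7438 + -1·3231 + 3·-1405 = -39460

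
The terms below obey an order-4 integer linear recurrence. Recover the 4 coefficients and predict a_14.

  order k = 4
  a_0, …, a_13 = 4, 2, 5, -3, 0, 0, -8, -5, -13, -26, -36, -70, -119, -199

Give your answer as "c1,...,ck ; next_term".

1,1,1,-1 ; -352

  a_4 = 1·-3 + 1·5 + 1·2 + -1·4 = 0
  a_5 = 1·0 + 1·-3 + 1·5 + -1·2 = 0
  a_6 = 1·0 + 1·0 + 1·-3 + -1·5 = -8
  a_7 = 1·-8 + 1·0 + 1·0 + -1·-3 = -5
  a_8 = 1·-5 + 1·-8 + 1·0 + -1·0 = -13
  a_9 = 1·-13 + 1·-5 + 1·-8 + -1·0 = -26
  a_10 = 1·-26 + 1·-13 + 1·-5 + -1·-8 = -36
  a_11 = 1·-36 + 1·-26 + 1·-13 + -1·-5 = -70
  a_12 = 1·-70 + 1·-36 + 1·-26 + -1·-13 = -119
  a_13 = 1·-119 + 1·-70 + 1·-36 + -1·-26 = -199
  a_14 = 1·-199 + 1·-119 + 1·-70 + -1·-36 = -352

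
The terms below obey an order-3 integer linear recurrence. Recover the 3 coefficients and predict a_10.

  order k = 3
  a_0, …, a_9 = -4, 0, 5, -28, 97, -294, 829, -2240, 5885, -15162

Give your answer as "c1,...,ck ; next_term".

-4,-3,2 ; 38513

  a_3 = -4·5 + -3·0 + 2·-4 = -28
  a_4 = -4·-28 + -3·5 + 2·0 = 97
  a_5 = -4·97 + -3·-28 + 2·5 = -294
  a_6 = -4·-294 + -3·97 + 2·-28 = 829
  a_7 = -4·829 + -3·-294 + 2·97 = -2240
  a_8 = -4·-2240 + -3·829 + 2·-294 = 5885
  a_9 = -4·5885 + -3·-2240 + 2·829 = -15162
  a_10 = -4·-15162 + -3·5885 + 2·-2240 = 38513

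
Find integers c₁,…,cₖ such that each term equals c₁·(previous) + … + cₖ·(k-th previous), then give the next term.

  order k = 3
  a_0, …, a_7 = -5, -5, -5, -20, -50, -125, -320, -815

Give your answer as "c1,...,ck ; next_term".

  a_3 = 2·-5 + 1·-5 + 1·-5 = -20
  a_4 = 2·-20 + 1·-5 + 1·-5 = -50
  a_5 = 2·-50 + 1·-20 + 1·-5 = -125
  a_6 = 2·-125 + 1·-50 + 1·-20 = -320
  a_7 = 2·-320 + 1·-125 + 1·-50 = -815
  a_8 = 2·-815 + 1·-320 + 1·-125 = -2075

2,1,1 ; -2075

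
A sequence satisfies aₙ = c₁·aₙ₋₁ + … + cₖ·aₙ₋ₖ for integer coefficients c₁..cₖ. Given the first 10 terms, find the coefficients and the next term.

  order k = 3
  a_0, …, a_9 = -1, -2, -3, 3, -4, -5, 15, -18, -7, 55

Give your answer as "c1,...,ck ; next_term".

-1,-1,2 ; -84

  a_3 = -1·-3 + -1·-2 + 2·-1 = 3
  a_4 = -1·3 + -1·-3 + 2·-2 = -4
  a_5 = -1·-4 + -1·3 + 2·-3 = -5
  a_6 = -1·-5 + -1·-4 + 2·3 = 15
  a_7 = -1·15 + -1·-5 + 2·-4 = -18
  a_8 = -1·-18 + -1·15 + 2·-5 = -7
  a_9 = -1·-7 + -1·-18 + 2·15 = 55
  a_10 = -1·55 + -1·-7 + 2·-18 = -84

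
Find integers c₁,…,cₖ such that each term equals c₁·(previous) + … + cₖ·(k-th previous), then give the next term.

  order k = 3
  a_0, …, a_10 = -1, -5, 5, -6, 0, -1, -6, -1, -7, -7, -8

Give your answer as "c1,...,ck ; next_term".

0,1,1 ; -14

  a_3 = 0·5 + 1·-5 + 1·-1 = -6
  a_4 = 0·-6 + 1·5 + 1·-5 = 0
  a_5 = 0·0 + 1·-6 + 1·5 = -1
  a_6 = 0·-1 + 1·0 + 1·-6 = -6
  a_7 = 0·-6 + 1·-1 + 1·0 = -1
  a_8 = 0·-1 + 1·-6 + 1·-1 = -7
  a_9 = 0·-7 + 1·-1 + 1·-6 = -7
  a_10 = 0·-7 + 1·-7 + 1·-1 = -8
  a_11 = 0·-8 + 1·-7 + 1·-7 = -14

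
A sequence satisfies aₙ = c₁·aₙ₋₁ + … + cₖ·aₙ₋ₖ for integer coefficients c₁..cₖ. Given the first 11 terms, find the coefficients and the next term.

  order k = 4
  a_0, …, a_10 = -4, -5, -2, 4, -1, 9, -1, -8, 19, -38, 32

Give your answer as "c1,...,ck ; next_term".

  a_4 = -1·4 + 0·-2 + 1·-5 + -2·-4 = -1
  a_5 = -1·-1 + 0·4 + 1·-2 + -2·-5 = 9
  a_6 = -1·9 + 0·-1 + 1·4 + -2·-2 = -1
  a_7 = -1·-1 + 0·9 + 1·-1 + -2·4 = -8
  a_8 = -1·-8 + 0·-1 + 1·9 + -2·-1 = 19
  a_9 = -1·19 + 0·-8 + 1·-1 + -2·9 = -38
  a_10 = -1·-38 + 0·19 + 1·-8 + -2·-1 = 32
  a_11 = -1·32 + 0·-38 + 1·19 + -2·-8 = 3

-1,0,1,-2 ; 3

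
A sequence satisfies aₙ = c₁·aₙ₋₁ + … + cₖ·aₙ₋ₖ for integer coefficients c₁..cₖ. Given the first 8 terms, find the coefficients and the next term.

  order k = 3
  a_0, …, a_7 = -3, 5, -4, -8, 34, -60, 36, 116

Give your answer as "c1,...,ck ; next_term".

  a_3 = -2·-4 + -2·5 + 2·-3 = -8
  a_4 = -2·-8 + -2·-4 + 2·5 = 34
  a_5 = -2·34 + -2·-8 + 2·-4 = -60
  a_6 = -2·-60 + -2·34 + 2·-8 = 36
  a_7 = -2·36 + -2·-60 + 2·34 = 116
  a_8 = -2·116 + -2·36 + 2·-60 = -424

-2,-2,2 ; -424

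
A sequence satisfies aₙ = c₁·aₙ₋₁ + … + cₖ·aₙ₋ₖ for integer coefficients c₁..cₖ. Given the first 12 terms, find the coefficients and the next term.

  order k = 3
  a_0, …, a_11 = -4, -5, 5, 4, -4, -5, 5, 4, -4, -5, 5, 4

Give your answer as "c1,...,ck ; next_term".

  a_3 = -1·5 + -1·-5 + -1·-4 = 4
  a_4 = -1·4 + -1·5 + -1·-5 = -4
  a_5 = -1·-4 + -1·4 + -1·5 = -5
  a_6 = -1·-5 + -1·-4 + -1·4 = 5
  a_7 = -1·5 + -1·-5 + -1·-4 = 4
  a_8 = -1·4 + -1·5 + -1·-5 = -4
  a_9 = -1·-4 + -1·4 + -1·5 = -5
  a_10 = -1·-5 + -1·-4 + -1·4 = 5
  a_11 = -1·5 + -1·-5 + -1·-4 = 4
  a_12 = -1·4 + -1·5 + -1·-5 = -4

-1,-1,-1 ; -4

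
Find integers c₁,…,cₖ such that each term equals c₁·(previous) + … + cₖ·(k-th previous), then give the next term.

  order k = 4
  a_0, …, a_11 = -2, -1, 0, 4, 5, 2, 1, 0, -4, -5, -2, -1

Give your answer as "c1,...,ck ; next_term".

  a_4 = 1·4 + -1·0 + 1·-1 + -1·-2 = 5
  a_5 = 1·5 + -1·4 + 1·0 + -1·-1 = 2
  a_6 = 1·2 + -1·5 + 1·4 + -1·0 = 1
  a_7 = 1·1 + -1·2 + 1·5 + -1·4 = 0
  a_8 = 1·0 + -1·1 + 1·2 + -1·5 = -4
  a_9 = 1·-4 + -1·0 + 1·1 + -1·2 = -5
  a_10 = 1·-5 + -1·-4 + 1·0 + -1·1 = -2
  a_11 = 1·-2 + -1·-5 + 1·-4 + -1·0 = -1
  a_12 = 1·-1 + -1·-2 + 1·-5 + -1·-4 = 0

1,-1,1,-1 ; 0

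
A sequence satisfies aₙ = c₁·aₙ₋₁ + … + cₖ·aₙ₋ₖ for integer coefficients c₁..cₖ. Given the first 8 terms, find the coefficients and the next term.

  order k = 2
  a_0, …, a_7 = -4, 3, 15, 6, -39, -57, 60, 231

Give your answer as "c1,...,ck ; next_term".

1,-3 ; 51

  a_2 = 1·3 + -3·-4 = 15
  a_3 = 1·15 + -3·3 = 6
  a_4 = 1·6 + -3·15 = -39
  a_5 = 1·-39 + -3·6 = -57
  a_6 = 1·-57 + -3·-39 = 60
  a_7 = 1·60 + -3·-57 = 231
  a_8 = 1·231 + -3·60 = 51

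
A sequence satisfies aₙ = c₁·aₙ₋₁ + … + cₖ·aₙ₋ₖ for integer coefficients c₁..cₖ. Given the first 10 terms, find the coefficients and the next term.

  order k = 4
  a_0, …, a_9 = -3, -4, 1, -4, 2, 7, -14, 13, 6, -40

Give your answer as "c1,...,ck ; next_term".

-1,-1,1,-1 ; 61

  a_4 = -1·-4 + -1·1 + 1·-4 + -1·-3 = 2
  a_5 = -1·2 + -1·-4 + 1·1 + -1·-4 = 7
  a_6 = -1·7 + -1·2 + 1·-4 + -1·1 = -14
  a_7 = -1·-14 + -1·7 + 1·2 + -1·-4 = 13
  a_8 = -1·13 + -1·-14 + 1·7 + -1·2 = 6
  a_9 = -1·6 + -1·13 + 1·-14 + -1·7 = -40
  a_10 = -1·-40 + -1·6 + 1·13 + -1·-14 = 61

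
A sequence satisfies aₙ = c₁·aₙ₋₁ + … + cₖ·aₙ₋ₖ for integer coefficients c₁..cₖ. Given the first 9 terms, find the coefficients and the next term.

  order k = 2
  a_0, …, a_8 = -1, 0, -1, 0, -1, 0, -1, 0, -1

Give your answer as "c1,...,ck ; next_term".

  a_2 = 0·0 + 1·-1 = -1
  a_3 = 0·-1 + 1·0 = 0
  a_4 = 0·0 + 1·-1 = -1
  a_5 = 0·-1 + 1·0 = 0
  a_6 = 0·0 + 1·-1 = -1
  a_7 = 0·-1 + 1·0 = 0
  a_8 = 0·0 + 1·-1 = -1
  a_9 = 0·-1 + 1·0 = 0

0,1 ; 0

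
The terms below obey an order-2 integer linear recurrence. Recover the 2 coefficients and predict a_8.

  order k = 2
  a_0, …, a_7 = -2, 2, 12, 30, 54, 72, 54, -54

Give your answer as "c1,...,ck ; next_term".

3,-3 ; -324

  a_2 = 3·2 + -3·-2 = 12
  a_3 = 3·12 + -3·2 = 30
  a_4 = 3·30 + -3·12 = 54
  a_5 = 3·54 + -3·30 = 72
  a_6 = 3·72 + -3·54 = 54
  a_7 = 3·54 + -3·72 = -54
  a_8 = 3·-54 + -3·54 = -324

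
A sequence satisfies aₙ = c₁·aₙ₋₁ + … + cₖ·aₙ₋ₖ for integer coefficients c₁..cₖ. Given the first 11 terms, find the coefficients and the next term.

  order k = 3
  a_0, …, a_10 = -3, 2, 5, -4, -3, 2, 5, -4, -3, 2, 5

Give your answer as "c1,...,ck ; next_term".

-1,-1,-1 ; -4

  a_3 = -1·5 + -1·2 + -1·-3 = -4
  a_4 = -1·-4 + -1·5 + -1·2 = -3
  a_5 = -1·-3 + -1·-4 + -1·5 = 2
  a_6 = -1·2 + -1·-3 + -1·-4 = 5
  a_7 = -1·5 + -1·2 + -1·-3 = -4
  a_8 = -1·-4 + -1·5 + -1·2 = -3
  a_9 = -1·-3 + -1·-4 + -1·5 = 2
  a_10 = -1·2 + -1·-3 + -1·-4 = 5
  a_11 = -1·5 + -1·2 + -1·-3 = -4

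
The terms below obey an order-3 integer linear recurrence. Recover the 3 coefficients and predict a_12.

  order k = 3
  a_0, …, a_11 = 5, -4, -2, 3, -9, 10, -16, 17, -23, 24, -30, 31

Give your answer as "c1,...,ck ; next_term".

  a_3 = -1·-2 + 1·-4 + 1·5 = 3
  a_4 = -1·3 + 1·-2 + 1·-4 = -9
  a_5 = -1·-9 + 1·3 + 1·-2 = 10
  a_6 = -1·10 + 1·-9 + 1·3 = -16
  a_7 = -1·-16 + 1·10 + 1·-9 = 17
  a_8 = -1·17 + 1·-16 + 1·10 = -23
  a_9 = -1·-23 + 1·17 + 1·-16 = 24
  a_10 = -1·24 + 1·-23 + 1·17 = -30
  a_11 = -1·-30 + 1·24 + 1·-23 = 31
  a_12 = -1·31 + 1·-30 + 1·24 = -37

-1,1,1 ; -37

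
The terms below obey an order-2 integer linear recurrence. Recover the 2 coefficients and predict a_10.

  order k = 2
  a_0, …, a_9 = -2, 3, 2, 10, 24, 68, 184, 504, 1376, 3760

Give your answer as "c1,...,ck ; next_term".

2,2 ; 10272

  a_2 = 2·3 + 2·-2 = 2
  a_3 = 2·2 + 2·3 = 10
  a_4 = 2·10 + 2·2 = 24
  a_5 = 2·24 + 2·10 = 68
  a_6 = 2·68 + 2·24 = 184
  a_7 = 2·184 + 2·68 = 504
  a_8 = 2·504 + 2·184 = 1376
  a_9 = 2·1376 + 2·504 = 3760
  a_10 = 2·3760 + 2·1376 = 10272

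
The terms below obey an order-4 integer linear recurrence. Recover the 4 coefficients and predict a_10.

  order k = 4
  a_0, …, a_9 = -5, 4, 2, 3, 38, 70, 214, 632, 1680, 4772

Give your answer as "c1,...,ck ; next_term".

  a_4 = 2·3 + 2·2 + 2·4 + -4·-5 = 38
  a_5 = 2·38 + 2·3 + 2·2 + -4·4 = 70
  a_6 = 2·70 + 2·38 + 2·3 + -4·2 = 214
  a_7 = 2·214 + 2·70 + 2·38 + -4·3 = 632
  a_8 = 2·632 + 2·214 + 2·70 + -4·38 = 1680
  a_9 = 2·1680 + 2·632 + 2·214 + -4·70 = 4772
  a_10 = 2·4772 + 2·1680 + 2·632 + -4·214 = 13312

2,2,2,-4 ; 13312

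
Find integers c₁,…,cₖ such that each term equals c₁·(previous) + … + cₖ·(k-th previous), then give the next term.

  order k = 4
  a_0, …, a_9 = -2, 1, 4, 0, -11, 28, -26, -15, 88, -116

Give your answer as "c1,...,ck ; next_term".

-2,-2,1,2 ; -11

  a_4 = -2·0 + -2·4 + 1·1 + 2·-2 = -11
  a_5 = -2·-11 + -2·0 + 1·4 + 2·1 = 28
  a_6 = -2·28 + -2·-11 + 1·0 + 2·4 = -26
  a_7 = -2·-26 + -2·28 + 1·-11 + 2·0 = -15
  a_8 = -2·-15 + -2·-26 + 1·28 + 2·-11 = 88
  a_9 = -2·88 + -2·-15 + 1·-26 + 2·28 = -116
  a_10 = -2·-116 + -2·88 + 1·-15 + 2·-26 = -11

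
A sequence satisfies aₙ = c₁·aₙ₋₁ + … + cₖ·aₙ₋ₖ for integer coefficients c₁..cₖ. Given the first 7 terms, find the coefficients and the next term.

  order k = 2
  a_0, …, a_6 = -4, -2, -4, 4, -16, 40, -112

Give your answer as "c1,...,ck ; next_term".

  a_2 = -2·-2 + 2·-4 = -4
  a_3 = -2·-4 + 2·-2 = 4
  a_4 = -2·4 + 2·-4 = -16
  a_5 = -2·-16 + 2·4 = 40
  a_6 = -2·40 + 2·-16 = -112
  a_7 = -2·-112 + 2·40 = 304

-2,2 ; 304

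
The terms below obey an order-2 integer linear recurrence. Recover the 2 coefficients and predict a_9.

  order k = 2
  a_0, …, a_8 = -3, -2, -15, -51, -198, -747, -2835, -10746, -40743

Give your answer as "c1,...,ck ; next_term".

3,3 ; -154467

  a_2 = 3·-2 + 3·-3 = -15
  a_3 = 3·-15 + 3·-2 = -51
  a_4 = 3·-51 + 3·-15 = -198
  a_5 = 3·-198 + 3·-51 = -747
  a_6 = 3·-747 + 3·-198 = -2835
  a_7 = 3·-2835 + 3·-747 = -10746
  a_8 = 3·-10746 + 3·-2835 = -40743
  a_9 = 3·-40743 + 3·-10746 = -154467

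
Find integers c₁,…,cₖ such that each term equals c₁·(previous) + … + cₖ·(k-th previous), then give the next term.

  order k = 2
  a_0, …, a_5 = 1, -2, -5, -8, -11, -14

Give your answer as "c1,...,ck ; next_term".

2,-1 ; -17

  a_2 = 2·-2 + -1·1 = -5
  a_3 = 2·-5 + -1·-2 = -8
  a_4 = 2·-8 + -1·-5 = -11
  a_5 = 2·-11 + -1·-8 = -14
  a_6 = 2·-14 + -1·-11 = -17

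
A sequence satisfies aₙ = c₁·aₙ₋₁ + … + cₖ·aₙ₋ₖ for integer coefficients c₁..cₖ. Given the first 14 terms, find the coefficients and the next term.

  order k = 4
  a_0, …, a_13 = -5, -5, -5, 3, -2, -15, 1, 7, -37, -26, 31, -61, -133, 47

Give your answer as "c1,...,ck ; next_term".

  a_4 = 1·3 + -1·-5 + 3·-5 + -1·-5 = -2
  a_5 = 1·-2 + -1·3 + 3·-5 + -1·-5 = -15
  a_6 = 1·-15 + -1·-2 + 3·3 + -1·-5 = 1
  a_7 = 1·1 + -1·-15 + 3·-2 + -1·3 = 7
  a_8 = 1·7 + -1·1 + 3·-15 + -1·-2 = -37
  a_9 = 1·-37 + -1·7 + 3·1 + -1·-15 = -26
  a_10 = 1·-26 + -1·-37 + 3·7 + -1·1 = 31
  a_11 = 1·31 + -1·-26 + 3·-37 + -1·7 = -61
  a_12 = 1·-61 + -1·31 + 3·-26 + -1·-37 = -133
  a_13 = 1·-133 + -1·-61 + 3·31 + -1·-26 = 47
  a_14 = 1·47 + -1·-133 + 3·-61 + -1·31 = -34

1,-1,3,-1 ; -34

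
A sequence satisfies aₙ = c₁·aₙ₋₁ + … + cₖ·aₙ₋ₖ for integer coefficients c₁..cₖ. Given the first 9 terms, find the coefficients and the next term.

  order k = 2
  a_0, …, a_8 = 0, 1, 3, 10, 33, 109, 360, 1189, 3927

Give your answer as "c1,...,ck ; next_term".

3,1 ; 12970

  a_2 = 3·1 + 1·0 = 3
  a_3 = 3·3 + 1·1 = 10
  a_4 = 3·10 + 1·3 = 33
  a_5 = 3·33 + 1·10 = 109
  a_6 = 3·109 + 1·33 = 360
  a_7 = 3·360 + 1·109 = 1189
  a_8 = 3·1189 + 1·360 = 3927
  a_9 = 3·3927 + 1·1189 = 12970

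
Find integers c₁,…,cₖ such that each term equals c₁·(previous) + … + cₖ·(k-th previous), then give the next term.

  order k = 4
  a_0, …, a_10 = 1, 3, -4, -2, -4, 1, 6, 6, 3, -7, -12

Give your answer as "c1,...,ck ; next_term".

0,0,-1,-1 ; -9

  a_4 = 0·-2 + 0·-4 + -1·3 + -1·1 = -4
  a_5 = 0·-4 + 0·-2 + -1·-4 + -1·3 = 1
  a_6 = 0·1 + 0·-4 + -1·-2 + -1·-4 = 6
  a_7 = 0·6 + 0·1 + -1·-4 + -1·-2 = 6
  a_8 = 0·6 + 0·6 + -1·1 + -1·-4 = 3
  a_9 = 0·3 + 0·6 + -1·6 + -1·1 = -7
  a_10 = 0·-7 + 0·3 + -1·6 + -1·6 = -12
  a_11 = 0·-12 + 0·-7 + -1·3 + -1·6 = -9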